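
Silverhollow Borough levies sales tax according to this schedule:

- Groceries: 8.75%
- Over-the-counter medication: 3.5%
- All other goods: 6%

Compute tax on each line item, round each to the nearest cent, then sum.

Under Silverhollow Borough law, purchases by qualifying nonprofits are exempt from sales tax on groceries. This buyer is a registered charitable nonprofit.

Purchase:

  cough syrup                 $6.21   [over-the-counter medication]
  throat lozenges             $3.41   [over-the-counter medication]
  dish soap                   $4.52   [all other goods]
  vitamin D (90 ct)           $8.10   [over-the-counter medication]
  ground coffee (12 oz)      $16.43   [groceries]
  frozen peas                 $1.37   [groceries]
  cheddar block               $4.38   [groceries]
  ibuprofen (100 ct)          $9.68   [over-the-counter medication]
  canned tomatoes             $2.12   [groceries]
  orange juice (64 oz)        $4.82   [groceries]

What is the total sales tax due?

Cough syrup $6.21: over-the-counter medication → 3.5% → $0.22
Throat lozenges $3.41: over-the-counter medication → 3.5% → $0.12
Dish soap $4.52: all other goods → 6% → $0.27
Vitamin D (90 ct) $8.10: over-the-counter medication → 3.5% → $0.28
Ground coffee (12 oz) $16.43: groceries, buyer-exempt → 0% → $0.00
Frozen peas $1.37: groceries, buyer-exempt → 0% → $0.00
Cheddar block $4.38: groceries, buyer-exempt → 0% → $0.00
Ibuprofen (100 ct) $9.68: over-the-counter medication → 3.5% → $0.34
Canned tomatoes $2.12: groceries, buyer-exempt → 0% → $0.00
Orange juice (64 oz) $4.82: groceries, buyer-exempt → 0% → $0.00
Total tax = $0.22 + $0.12 + $0.27 + $0.28 + $0.34 = $1.23

$1.23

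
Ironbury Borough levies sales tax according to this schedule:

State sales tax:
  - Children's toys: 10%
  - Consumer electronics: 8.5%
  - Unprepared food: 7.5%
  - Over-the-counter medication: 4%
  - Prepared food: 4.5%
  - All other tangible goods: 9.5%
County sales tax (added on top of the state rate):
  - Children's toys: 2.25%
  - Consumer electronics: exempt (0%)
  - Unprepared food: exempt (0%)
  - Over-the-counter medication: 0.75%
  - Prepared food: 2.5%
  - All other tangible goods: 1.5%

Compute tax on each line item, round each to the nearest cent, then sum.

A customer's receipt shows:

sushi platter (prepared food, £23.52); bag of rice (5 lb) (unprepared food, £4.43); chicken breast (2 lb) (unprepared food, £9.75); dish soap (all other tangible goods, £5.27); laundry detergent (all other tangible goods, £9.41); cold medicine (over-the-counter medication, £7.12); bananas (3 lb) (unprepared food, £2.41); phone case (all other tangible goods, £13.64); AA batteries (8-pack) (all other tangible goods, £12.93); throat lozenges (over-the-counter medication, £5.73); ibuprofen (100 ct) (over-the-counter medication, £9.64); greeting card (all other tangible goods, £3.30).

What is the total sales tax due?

£8.86

Sushi platter £23.52: prepared food → 4.5% + 2.5% county = 7% → £1.65
Bag of rice (5 lb) £4.43: unprepared food → 7.5% + 0% county = 7.5% → £0.33
Chicken breast (2 lb) £9.75: unprepared food → 7.5% + 0% county = 7.5% → £0.73
Dish soap £5.27: all other tangible goods → 9.5% + 1.5% county = 11% → £0.58
Laundry detergent £9.41: all other tangible goods → 9.5% + 1.5% county = 11% → £1.04
Cold medicine £7.12: over-the-counter medication → 4% + 0.75% county = 4.75% → £0.34
Bananas (3 lb) £2.41: unprepared food → 7.5% + 0% county = 7.5% → £0.18
Phone case £13.64: all other tangible goods → 9.5% + 1.5% county = 11% → £1.50
AA batteries (8-pack) £12.93: all other tangible goods → 9.5% + 1.5% county = 11% → £1.42
Throat lozenges £5.73: over-the-counter medication → 4% + 0.75% county = 4.75% → £0.27
Ibuprofen (100 ct) £9.64: over-the-counter medication → 4% + 0.75% county = 4.75% → £0.46
Greeting card £3.30: all other tangible goods → 9.5% + 1.5% county = 11% → £0.36
Total tax = £1.65 + £0.33 + £0.73 + £0.58 + £1.04 + £0.34 + £0.18 + £1.50 + £1.42 + £0.27 + £0.46 + £0.36 = £8.86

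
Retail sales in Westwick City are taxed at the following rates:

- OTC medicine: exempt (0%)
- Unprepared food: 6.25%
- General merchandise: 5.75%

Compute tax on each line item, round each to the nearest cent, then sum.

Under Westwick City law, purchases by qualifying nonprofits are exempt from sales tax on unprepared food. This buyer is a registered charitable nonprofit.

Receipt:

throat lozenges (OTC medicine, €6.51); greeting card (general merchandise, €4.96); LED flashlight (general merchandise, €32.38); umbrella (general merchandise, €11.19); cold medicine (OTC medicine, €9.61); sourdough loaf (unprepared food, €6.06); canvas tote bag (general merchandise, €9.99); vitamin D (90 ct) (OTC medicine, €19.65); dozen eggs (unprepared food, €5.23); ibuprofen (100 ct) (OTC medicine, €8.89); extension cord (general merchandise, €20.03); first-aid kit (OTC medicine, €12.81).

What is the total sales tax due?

Throat lozenges €6.51: OTC medicine → 0% → €0.00
Greeting card €4.96: general merchandise → 5.75% → €0.29
LED flashlight €32.38: general merchandise → 5.75% → €1.86
Umbrella €11.19: general merchandise → 5.75% → €0.64
Cold medicine €9.61: OTC medicine → 0% → €0.00
Sourdough loaf €6.06: unprepared food, buyer-exempt → 0% → €0.00
Canvas tote bag €9.99: general merchandise → 5.75% → €0.57
Vitamin D (90 ct) €19.65: OTC medicine → 0% → €0.00
Dozen eggs €5.23: unprepared food, buyer-exempt → 0% → €0.00
Ibuprofen (100 ct) €8.89: OTC medicine → 0% → €0.00
Extension cord €20.03: general merchandise → 5.75% → €1.15
First-aid kit €12.81: OTC medicine → 0% → €0.00
Total tax = €0.29 + €1.86 + €0.64 + €0.57 + €1.15 = €4.51

€4.51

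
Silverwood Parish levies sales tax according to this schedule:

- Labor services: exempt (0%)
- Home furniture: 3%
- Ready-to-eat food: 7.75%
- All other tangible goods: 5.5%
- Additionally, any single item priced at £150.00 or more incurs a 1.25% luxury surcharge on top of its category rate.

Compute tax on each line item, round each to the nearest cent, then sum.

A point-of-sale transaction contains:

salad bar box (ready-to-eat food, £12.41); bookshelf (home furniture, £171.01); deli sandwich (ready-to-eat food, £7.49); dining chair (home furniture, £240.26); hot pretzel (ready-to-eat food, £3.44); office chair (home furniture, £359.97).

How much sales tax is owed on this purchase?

£34.59

Salad bar box £12.41: ready-to-eat food → 7.75% → £0.96
Bookshelf £171.01: home furniture → 3% + 1.25% surcharge = 4.25% → £7.27
Deli sandwich £7.49: ready-to-eat food → 7.75% → £0.58
Dining chair £240.26: home furniture → 3% + 1.25% surcharge = 4.25% → £10.21
Hot pretzel £3.44: ready-to-eat food → 7.75% → £0.27
Office chair £359.97: home furniture → 3% + 1.25% surcharge = 4.25% → £15.30
Total tax = £0.96 + £7.27 + £0.58 + £10.21 + £0.27 + £15.30 = £34.59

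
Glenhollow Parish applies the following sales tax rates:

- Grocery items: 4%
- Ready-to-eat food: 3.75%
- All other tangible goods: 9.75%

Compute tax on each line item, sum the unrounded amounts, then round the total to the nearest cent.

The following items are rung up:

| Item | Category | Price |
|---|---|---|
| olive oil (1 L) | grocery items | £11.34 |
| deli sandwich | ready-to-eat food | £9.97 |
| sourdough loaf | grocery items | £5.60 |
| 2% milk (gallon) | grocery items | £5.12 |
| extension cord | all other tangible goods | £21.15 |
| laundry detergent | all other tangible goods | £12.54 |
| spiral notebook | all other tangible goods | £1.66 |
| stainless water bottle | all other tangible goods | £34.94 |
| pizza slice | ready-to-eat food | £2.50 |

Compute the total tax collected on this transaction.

£8.20

Olive oil (1 L) £11.34: grocery items → 4% → £0.4536
Deli sandwich £9.97: ready-to-eat food → 3.75% → £0.373875
Sourdough loaf £5.60: grocery items → 4% → £0.224
2% milk (gallon) £5.12: grocery items → 4% → £0.2048
Extension cord £21.15: all other tangible goods → 9.75% → £2.062125
Laundry detergent £12.54: all other tangible goods → 9.75% → £1.22265
Spiral notebook £1.66: all other tangible goods → 9.75% → £0.16185
Stainless water bottle £34.94: all other tangible goods → 9.75% → £3.40665
Pizza slice £2.50: ready-to-eat food → 3.75% → £0.09375
Unrounded tax sum = £8.2033 → £8.20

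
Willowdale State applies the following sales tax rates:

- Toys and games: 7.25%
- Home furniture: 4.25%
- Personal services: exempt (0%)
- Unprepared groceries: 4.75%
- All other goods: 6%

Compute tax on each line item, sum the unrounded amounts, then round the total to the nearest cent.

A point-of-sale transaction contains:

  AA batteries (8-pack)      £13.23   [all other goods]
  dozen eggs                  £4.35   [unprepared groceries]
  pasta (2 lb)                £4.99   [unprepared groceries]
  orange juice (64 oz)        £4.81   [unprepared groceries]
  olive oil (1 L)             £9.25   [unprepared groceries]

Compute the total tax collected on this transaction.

£1.91

AA batteries (8-pack) £13.23: all other goods → 6% → £0.7938
Dozen eggs £4.35: unprepared groceries → 4.75% → £0.206625
Pasta (2 lb) £4.99: unprepared groceries → 4.75% → £0.237025
Orange juice (64 oz) £4.81: unprepared groceries → 4.75% → £0.228475
Olive oil (1 L) £9.25: unprepared groceries → 4.75% → £0.439375
Unrounded tax sum = £1.9053 → £1.91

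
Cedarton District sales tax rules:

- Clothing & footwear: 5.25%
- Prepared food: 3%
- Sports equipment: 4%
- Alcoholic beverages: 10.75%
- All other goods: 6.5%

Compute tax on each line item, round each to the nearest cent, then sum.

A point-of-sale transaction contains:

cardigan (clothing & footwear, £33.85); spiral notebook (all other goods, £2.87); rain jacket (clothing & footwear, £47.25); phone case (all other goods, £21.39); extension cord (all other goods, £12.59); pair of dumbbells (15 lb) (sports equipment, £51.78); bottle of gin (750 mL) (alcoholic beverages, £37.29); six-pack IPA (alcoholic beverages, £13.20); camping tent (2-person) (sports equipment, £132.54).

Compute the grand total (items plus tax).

£372.22

Cardigan £33.85: clothing & footwear → 5.25% → £1.78
Spiral notebook £2.87: all other goods → 6.5% → £0.19
Rain jacket £47.25: clothing & footwear → 5.25% → £2.48
Phone case £21.39: all other goods → 6.5% → £1.39
Extension cord £12.59: all other goods → 6.5% → £0.82
Pair of dumbbells (15 lb) £51.78: sports equipment → 4% → £2.07
Bottle of gin (750 mL) £37.29: alcoholic beverages → 10.75% → £4.01
Six-pack IPA £13.20: alcoholic beverages → 10.75% → £1.42
Camping tent (2-person) £132.54: sports equipment → 4% → £5.30
Subtotal = £352.76; tax = £19.46; total due = £372.22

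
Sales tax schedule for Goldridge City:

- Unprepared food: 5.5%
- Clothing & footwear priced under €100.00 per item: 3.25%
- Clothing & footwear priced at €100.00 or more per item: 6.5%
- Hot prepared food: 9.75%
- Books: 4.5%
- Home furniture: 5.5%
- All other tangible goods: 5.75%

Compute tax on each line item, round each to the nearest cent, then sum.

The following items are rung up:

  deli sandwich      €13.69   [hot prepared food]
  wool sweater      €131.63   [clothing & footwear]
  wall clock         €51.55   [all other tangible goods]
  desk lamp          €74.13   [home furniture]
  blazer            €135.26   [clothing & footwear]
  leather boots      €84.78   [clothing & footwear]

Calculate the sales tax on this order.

Deli sandwich €13.69: hot prepared food → 9.75% → €1.33
Wool sweater €131.63: clothing & footwear, €100.00 or more → 6.5% → €8.56
Wall clock €51.55: all other tangible goods → 5.75% → €2.96
Desk lamp €74.13: home furniture → 5.5% → €4.08
Blazer €135.26: clothing & footwear, €100.00 or more → 6.5% → €8.79
Leather boots €84.78: clothing & footwear, under €100.00 → 3.25% → €2.76
Total tax = €1.33 + €8.56 + €2.96 + €4.08 + €8.79 + €2.76 = €28.48

€28.48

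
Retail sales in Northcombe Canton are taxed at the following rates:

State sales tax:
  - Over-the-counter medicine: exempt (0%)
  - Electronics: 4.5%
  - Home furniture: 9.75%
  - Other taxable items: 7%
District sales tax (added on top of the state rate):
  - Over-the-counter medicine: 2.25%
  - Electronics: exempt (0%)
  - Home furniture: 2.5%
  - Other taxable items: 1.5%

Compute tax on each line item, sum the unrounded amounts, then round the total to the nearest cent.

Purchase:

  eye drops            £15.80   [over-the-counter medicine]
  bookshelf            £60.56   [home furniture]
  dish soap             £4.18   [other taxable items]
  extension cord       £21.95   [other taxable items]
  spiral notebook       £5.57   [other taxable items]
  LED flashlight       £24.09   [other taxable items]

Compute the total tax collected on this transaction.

£12.52

Eye drops £15.80: over-the-counter medicine → 0% + 2.25% district = 2.25% → £0.3555
Bookshelf £60.56: home furniture → 9.75% + 2.5% district = 12.25% → £7.4186
Dish soap £4.18: other taxable items → 7% + 1.5% district = 8.5% → £0.3553
Extension cord £21.95: other taxable items → 7% + 1.5% district = 8.5% → £1.86575
Spiral notebook £5.57: other taxable items → 7% + 1.5% district = 8.5% → £0.47345
LED flashlight £24.09: other taxable items → 7% + 1.5% district = 8.5% → £2.04765
Unrounded tax sum = £12.51625 → £12.52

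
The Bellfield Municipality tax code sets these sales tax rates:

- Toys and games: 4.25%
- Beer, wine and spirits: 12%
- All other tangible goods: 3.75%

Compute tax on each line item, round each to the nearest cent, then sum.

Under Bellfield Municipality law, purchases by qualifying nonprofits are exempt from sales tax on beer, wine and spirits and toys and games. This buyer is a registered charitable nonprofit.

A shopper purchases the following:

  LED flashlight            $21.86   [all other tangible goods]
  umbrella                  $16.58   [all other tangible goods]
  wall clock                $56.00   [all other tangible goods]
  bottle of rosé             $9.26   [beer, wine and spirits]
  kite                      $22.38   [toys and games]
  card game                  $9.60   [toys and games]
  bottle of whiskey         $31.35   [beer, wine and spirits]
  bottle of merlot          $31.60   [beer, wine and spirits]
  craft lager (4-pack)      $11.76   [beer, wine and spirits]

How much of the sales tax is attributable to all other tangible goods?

$3.54

LED flashlight $21.86: all other tangible goods → 3.75% → $0.82
Umbrella $16.58: all other tangible goods → 3.75% → $0.62
Wall clock $56.00: all other tangible goods → 3.75% → $2.10
Tax on all other tangible goods = $0.82 + $0.62 + $2.10 = $3.54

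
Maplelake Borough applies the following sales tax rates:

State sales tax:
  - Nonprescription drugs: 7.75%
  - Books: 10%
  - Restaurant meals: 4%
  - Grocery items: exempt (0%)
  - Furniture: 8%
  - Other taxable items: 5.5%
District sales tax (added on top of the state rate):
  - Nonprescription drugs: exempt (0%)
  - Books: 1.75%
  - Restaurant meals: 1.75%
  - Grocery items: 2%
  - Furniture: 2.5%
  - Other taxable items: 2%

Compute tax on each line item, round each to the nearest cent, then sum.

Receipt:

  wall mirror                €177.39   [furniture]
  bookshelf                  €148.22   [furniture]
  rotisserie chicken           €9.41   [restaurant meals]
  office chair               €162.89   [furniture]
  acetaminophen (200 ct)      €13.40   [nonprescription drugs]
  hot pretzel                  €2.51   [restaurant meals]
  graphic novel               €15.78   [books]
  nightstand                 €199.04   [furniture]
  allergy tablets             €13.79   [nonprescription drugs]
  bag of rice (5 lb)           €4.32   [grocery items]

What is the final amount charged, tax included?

Wall mirror €177.39: furniture → 8% + 2.5% district = 10.5% → €18.63
Bookshelf €148.22: furniture → 8% + 2.5% district = 10.5% → €15.56
Rotisserie chicken €9.41: restaurant meals → 4% + 1.75% district = 5.75% → €0.54
Office chair €162.89: furniture → 8% + 2.5% district = 10.5% → €17.10
Acetaminophen (200 ct) €13.40: nonprescription drugs → 7.75% + 0% district = 7.75% → €1.04
Hot pretzel €2.51: restaurant meals → 4% + 1.75% district = 5.75% → €0.14
Graphic novel €15.78: books → 10% + 1.75% district = 11.75% → €1.85
Nightstand €199.04: furniture → 8% + 2.5% district = 10.5% → €20.90
Allergy tablets €13.79: nonprescription drugs → 7.75% + 0% district = 7.75% → €1.07
Bag of rice (5 lb) €4.32: grocery items → 0% + 2% district = 2% → €0.09
Subtotal = €746.75; tax = €76.92; total due = €823.67

€823.67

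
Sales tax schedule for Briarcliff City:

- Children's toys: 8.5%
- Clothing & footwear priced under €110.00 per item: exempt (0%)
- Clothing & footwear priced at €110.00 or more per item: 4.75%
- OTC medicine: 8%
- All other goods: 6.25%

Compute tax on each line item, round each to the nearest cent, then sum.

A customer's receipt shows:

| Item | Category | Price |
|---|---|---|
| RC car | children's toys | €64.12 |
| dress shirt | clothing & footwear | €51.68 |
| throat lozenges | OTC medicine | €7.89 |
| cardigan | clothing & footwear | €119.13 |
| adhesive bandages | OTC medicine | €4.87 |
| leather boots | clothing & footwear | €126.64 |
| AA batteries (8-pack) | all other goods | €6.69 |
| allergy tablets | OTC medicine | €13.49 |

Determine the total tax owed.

€19.65

RC car €64.12: children's toys → 8.5% → €5.45
Dress shirt €51.68: clothing & footwear, under €110.00 → 0% → €0.00
Throat lozenges €7.89: OTC medicine → 8% → €0.63
Cardigan €119.13: clothing & footwear, €110.00 or more → 4.75% → €5.66
Adhesive bandages €4.87: OTC medicine → 8% → €0.39
Leather boots €126.64: clothing & footwear, €110.00 or more → 4.75% → €6.02
AA batteries (8-pack) €6.69: all other goods → 6.25% → €0.42
Allergy tablets €13.49: OTC medicine → 8% → €1.08
Total tax = €5.45 + €0.63 + €5.66 + €0.39 + €6.02 + €0.42 + €1.08 = €19.65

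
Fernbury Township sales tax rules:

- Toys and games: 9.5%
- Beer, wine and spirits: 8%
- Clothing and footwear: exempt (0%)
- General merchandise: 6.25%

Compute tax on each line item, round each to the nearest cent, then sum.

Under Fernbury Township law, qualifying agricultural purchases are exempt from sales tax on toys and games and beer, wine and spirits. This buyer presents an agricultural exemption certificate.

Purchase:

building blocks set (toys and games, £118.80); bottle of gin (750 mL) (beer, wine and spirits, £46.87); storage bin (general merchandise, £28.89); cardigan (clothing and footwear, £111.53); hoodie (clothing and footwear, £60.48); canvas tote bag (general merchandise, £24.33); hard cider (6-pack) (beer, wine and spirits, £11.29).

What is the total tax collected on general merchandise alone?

Storage bin £28.89: general merchandise → 6.25% → £1.81
Canvas tote bag £24.33: general merchandise → 6.25% → £1.52
Tax on general merchandise = £1.81 + £1.52 = £3.33

£3.33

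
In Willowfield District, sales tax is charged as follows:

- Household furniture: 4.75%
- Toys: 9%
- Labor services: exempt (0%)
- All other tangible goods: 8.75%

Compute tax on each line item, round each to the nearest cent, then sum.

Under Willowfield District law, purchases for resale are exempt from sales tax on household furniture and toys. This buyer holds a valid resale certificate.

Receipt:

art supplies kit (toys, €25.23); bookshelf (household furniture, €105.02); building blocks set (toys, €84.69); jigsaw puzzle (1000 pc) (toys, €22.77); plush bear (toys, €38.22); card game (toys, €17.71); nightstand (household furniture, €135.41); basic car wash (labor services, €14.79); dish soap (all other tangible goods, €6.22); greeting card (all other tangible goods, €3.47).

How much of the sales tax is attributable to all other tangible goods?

€0.84

Dish soap €6.22: all other tangible goods → 8.75% → €0.54
Greeting card €3.47: all other tangible goods → 8.75% → €0.30
Tax on all other tangible goods = €0.54 + €0.30 = €0.84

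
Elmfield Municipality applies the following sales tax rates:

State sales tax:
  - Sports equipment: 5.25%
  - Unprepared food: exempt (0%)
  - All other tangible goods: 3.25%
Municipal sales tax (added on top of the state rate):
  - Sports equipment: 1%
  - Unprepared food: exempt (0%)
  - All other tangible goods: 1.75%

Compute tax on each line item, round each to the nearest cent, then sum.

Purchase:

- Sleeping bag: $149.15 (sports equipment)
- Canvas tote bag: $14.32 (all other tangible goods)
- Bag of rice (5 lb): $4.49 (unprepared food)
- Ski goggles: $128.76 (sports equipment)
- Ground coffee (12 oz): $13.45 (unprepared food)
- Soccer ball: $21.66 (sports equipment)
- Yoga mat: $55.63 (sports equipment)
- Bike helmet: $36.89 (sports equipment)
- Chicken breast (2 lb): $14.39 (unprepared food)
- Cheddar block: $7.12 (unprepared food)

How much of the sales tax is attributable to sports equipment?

Sleeping bag $149.15: sports equipment → 5.25% + 1% municipal = 6.25% → $9.32
Ski goggles $128.76: sports equipment → 5.25% + 1% municipal = 6.25% → $8.05
Soccer ball $21.66: sports equipment → 5.25% + 1% municipal = 6.25% → $1.35
Yoga mat $55.63: sports equipment → 5.25% + 1% municipal = 6.25% → $3.48
Bike helmet $36.89: sports equipment → 5.25% + 1% municipal = 6.25% → $2.31
Tax on sports equipment = $9.32 + $8.05 + $1.35 + $3.48 + $2.31 = $24.51

$24.51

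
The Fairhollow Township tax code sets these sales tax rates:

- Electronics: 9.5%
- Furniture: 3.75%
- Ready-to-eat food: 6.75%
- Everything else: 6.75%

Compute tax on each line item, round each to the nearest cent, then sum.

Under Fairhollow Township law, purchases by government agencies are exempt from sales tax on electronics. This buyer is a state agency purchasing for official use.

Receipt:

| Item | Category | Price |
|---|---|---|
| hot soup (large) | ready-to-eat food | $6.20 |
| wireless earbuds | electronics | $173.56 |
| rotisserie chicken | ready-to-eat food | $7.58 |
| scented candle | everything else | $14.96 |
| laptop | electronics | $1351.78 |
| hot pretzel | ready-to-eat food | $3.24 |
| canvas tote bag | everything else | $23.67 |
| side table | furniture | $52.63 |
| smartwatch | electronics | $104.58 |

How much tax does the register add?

$5.73

Hot soup (large) $6.20: ready-to-eat food → 6.75% → $0.42
Wireless earbuds $173.56: electronics, buyer-exempt → 0% → $0.00
Rotisserie chicken $7.58: ready-to-eat food → 6.75% → $0.51
Scented candle $14.96: everything else → 6.75% → $1.01
Laptop $1351.78: electronics, buyer-exempt → 0% → $0.00
Hot pretzel $3.24: ready-to-eat food → 6.75% → $0.22
Canvas tote bag $23.67: everything else → 6.75% → $1.60
Side table $52.63: furniture → 3.75% → $1.97
Smartwatch $104.58: electronics, buyer-exempt → 0% → $0.00
Total tax = $0.42 + $0.51 + $1.01 + $0.22 + $1.60 + $1.97 = $5.73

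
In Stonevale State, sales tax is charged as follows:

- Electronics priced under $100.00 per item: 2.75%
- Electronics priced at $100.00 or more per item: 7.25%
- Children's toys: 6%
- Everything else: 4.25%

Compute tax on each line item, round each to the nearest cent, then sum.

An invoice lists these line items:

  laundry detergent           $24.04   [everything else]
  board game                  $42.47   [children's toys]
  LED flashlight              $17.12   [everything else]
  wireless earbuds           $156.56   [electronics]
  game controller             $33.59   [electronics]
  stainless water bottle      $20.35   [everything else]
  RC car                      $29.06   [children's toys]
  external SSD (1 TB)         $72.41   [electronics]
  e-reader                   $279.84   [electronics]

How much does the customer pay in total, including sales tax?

$716.89

Laundry detergent $24.04: everything else → 4.25% → $1.02
Board game $42.47: children's toys → 6% → $2.55
LED flashlight $17.12: everything else → 4.25% → $0.73
Wireless earbuds $156.56: electronics, $100.00 or more → 7.25% → $11.35
Game controller $33.59: electronics, under $100.00 → 2.75% → $0.92
Stainless water bottle $20.35: everything else → 4.25% → $0.86
RC car $29.06: children's toys → 6% → $1.74
External SSD (1 TB) $72.41: electronics, under $100.00 → 2.75% → $1.99
E-reader $279.84: electronics, $100.00 or more → 7.25% → $20.29
Subtotal = $675.44; tax = $41.45; total due = $716.89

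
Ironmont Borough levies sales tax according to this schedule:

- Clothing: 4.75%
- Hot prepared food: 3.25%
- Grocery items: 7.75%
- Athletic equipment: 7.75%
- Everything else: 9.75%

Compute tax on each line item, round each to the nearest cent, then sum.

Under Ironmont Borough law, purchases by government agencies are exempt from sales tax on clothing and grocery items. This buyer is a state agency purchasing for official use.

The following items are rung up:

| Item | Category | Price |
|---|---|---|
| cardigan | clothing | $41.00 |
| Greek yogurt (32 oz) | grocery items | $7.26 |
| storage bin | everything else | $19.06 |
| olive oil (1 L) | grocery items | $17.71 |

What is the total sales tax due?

$1.86

Cardigan $41.00: clothing, buyer-exempt → 0% → $0.00
Greek yogurt (32 oz) $7.26: grocery items, buyer-exempt → 0% → $0.00
Storage bin $19.06: everything else → 9.75% → $1.86
Olive oil (1 L) $17.71: grocery items, buyer-exempt → 0% → $0.00
Total tax = $1.86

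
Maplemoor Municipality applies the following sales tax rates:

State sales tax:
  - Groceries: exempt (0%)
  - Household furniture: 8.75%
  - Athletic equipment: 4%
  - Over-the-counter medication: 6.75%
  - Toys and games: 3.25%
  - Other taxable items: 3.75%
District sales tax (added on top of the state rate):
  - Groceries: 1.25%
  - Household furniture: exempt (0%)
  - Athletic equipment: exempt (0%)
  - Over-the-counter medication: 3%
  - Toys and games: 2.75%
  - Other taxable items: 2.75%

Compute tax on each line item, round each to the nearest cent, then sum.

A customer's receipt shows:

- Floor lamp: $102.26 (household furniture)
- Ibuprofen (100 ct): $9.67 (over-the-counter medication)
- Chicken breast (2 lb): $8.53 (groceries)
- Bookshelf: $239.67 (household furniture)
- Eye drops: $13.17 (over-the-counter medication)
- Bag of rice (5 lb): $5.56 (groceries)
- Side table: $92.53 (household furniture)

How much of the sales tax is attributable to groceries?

$0.18

Chicken breast (2 lb) $8.53: groceries → 0% + 1.25% district = 1.25% → $0.11
Bag of rice (5 lb) $5.56: groceries → 0% + 1.25% district = 1.25% → $0.07
Tax on groceries = $0.11 + $0.07 = $0.18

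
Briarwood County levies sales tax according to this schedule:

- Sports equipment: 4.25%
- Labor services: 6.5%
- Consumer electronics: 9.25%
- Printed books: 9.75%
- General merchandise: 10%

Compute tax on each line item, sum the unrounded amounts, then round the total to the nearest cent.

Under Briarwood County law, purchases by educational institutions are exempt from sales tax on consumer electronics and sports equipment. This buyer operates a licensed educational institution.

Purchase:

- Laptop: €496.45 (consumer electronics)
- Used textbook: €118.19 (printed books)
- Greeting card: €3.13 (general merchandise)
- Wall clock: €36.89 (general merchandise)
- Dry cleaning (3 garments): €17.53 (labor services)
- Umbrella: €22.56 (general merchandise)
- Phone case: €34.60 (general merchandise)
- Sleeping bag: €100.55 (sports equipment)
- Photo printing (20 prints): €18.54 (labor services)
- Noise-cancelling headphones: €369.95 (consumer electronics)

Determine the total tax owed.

€23.59

Laptop €496.45: consumer electronics, buyer-exempt → 0% → €0.00
Used textbook €118.19: printed books → 9.75% → €11.523525
Greeting card €3.13: general merchandise → 10% → €0.313
Wall clock €36.89: general merchandise → 10% → €3.689
Dry cleaning (3 garments) €17.53: labor services → 6.5% → €1.13945
Umbrella €22.56: general merchandise → 10% → €2.256
Phone case €34.60: general merchandise → 10% → €3.46
Sleeping bag €100.55: sports equipment, buyer-exempt → 0% → €0.00
Photo printing (20 prints) €18.54: labor services → 6.5% → €1.2051
Noise-cancelling headphones €369.95: consumer electronics, buyer-exempt → 0% → €0.00
Unrounded tax sum = €23.586075 → €23.59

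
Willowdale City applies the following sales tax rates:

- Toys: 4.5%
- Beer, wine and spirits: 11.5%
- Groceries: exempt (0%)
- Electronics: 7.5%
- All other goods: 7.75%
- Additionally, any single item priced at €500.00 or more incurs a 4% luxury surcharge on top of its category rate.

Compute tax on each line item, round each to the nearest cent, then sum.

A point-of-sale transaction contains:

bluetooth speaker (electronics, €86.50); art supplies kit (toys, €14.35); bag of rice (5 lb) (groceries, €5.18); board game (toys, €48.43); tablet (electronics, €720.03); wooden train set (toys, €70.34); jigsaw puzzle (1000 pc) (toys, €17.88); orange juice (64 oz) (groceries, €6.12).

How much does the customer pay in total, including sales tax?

€1064.92

Bluetooth speaker €86.50: electronics → 7.5% → €6.49
Art supplies kit €14.35: toys → 4.5% → €0.65
Bag of rice (5 lb) €5.18: groceries → 0% → €0.00
Board game €48.43: toys → 4.5% → €2.18
Tablet €720.03: electronics → 7.5% + 4% surcharge = 11.5% → €82.80
Wooden train set €70.34: toys → 4.5% → €3.17
Jigsaw puzzle (1000 pc) €17.88: toys → 4.5% → €0.80
Orange juice (64 oz) €6.12: groceries → 0% → €0.00
Subtotal = €968.83; tax = €96.09; total due = €1064.92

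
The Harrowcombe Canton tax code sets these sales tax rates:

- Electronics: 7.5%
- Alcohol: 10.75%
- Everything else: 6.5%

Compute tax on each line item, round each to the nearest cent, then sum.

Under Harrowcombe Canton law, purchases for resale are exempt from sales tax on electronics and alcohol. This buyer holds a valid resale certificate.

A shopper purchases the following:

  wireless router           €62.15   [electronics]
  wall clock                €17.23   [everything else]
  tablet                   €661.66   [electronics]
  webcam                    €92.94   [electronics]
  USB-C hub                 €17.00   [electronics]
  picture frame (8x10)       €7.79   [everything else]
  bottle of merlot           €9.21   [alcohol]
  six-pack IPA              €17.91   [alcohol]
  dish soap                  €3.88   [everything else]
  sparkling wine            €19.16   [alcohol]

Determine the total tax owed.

€1.88

Wireless router €62.15: electronics, buyer-exempt → 0% → €0.00
Wall clock €17.23: everything else → 6.5% → €1.12
Tablet €661.66: electronics, buyer-exempt → 0% → €0.00
Webcam €92.94: electronics, buyer-exempt → 0% → €0.00
USB-C hub €17.00: electronics, buyer-exempt → 0% → €0.00
Picture frame (8x10) €7.79: everything else → 6.5% → €0.51
Bottle of merlot €9.21: alcohol, buyer-exempt → 0% → €0.00
Six-pack IPA €17.91: alcohol, buyer-exempt → 0% → €0.00
Dish soap €3.88: everything else → 6.5% → €0.25
Sparkling wine €19.16: alcohol, buyer-exempt → 0% → €0.00
Total tax = €1.12 + €0.51 + €0.25 = €1.88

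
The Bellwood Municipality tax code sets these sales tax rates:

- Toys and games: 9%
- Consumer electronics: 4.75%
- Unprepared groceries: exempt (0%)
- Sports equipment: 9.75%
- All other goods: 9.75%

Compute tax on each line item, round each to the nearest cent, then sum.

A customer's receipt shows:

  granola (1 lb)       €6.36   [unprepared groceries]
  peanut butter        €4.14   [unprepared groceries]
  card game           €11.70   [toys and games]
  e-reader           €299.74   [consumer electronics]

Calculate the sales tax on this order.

€15.29

Granola (1 lb) €6.36: unprepared groceries → 0% → €0.00
Peanut butter €4.14: unprepared groceries → 0% → €0.00
Card game €11.70: toys and games → 9% → €1.05
E-reader €299.74: consumer electronics → 4.75% → €14.24
Total tax = €1.05 + €14.24 = €15.29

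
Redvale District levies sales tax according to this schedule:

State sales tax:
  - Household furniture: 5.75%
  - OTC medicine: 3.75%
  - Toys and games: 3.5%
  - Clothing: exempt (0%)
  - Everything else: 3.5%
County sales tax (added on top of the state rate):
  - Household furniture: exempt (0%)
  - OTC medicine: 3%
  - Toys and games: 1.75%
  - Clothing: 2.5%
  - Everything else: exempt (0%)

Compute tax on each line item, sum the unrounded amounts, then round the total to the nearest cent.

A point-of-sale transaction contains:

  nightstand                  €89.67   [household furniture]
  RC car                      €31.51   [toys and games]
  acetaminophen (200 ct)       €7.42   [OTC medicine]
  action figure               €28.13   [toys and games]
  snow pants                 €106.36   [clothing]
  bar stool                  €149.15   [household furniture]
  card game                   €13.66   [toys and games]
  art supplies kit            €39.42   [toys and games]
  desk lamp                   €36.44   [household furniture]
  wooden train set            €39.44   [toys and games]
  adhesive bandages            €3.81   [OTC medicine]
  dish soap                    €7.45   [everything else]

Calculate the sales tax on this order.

Nightstand €89.67: household furniture → 5.75% + 0% county = 5.75% → €5.156025
RC car €31.51: toys and games → 3.5% + 1.75% county = 5.25% → €1.654275
Acetaminophen (200 ct) €7.42: OTC medicine → 3.75% + 3% county = 6.75% → €0.50085
Action figure €28.13: toys and games → 3.5% + 1.75% county = 5.25% → €1.476825
Snow pants €106.36: clothing → 0% + 2.5% county = 2.5% → €2.659
Bar stool €149.15: household furniture → 5.75% + 0% county = 5.75% → €8.576125
Card game €13.66: toys and games → 3.5% + 1.75% county = 5.25% → €0.71715
Art supplies kit €39.42: toys and games → 3.5% + 1.75% county = 5.25% → €2.06955
Desk lamp €36.44: household furniture → 5.75% + 0% county = 5.75% → €2.0953
Wooden train set €39.44: toys and games → 3.5% + 1.75% county = 5.25% → €2.0706
Adhesive bandages €3.81: OTC medicine → 3.75% + 3% county = 6.75% → €0.257175
Dish soap €7.45: everything else → 3.5% + 0% county = 3.5% → €0.26075
Unrounded tax sum = €27.493625 → €27.49

€27.49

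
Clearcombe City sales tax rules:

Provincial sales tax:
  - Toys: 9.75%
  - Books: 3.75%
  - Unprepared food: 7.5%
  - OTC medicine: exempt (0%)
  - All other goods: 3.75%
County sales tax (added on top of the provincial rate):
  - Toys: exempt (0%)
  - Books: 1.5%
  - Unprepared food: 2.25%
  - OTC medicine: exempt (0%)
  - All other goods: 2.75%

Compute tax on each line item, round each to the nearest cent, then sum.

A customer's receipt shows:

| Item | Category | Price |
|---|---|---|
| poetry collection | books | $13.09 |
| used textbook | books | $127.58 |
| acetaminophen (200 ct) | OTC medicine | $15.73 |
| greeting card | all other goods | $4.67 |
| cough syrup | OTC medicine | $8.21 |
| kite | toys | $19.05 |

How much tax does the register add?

$9.55

Poetry collection $13.09: books → 3.75% + 1.5% county = 5.25% → $0.69
Used textbook $127.58: books → 3.75% + 1.5% county = 5.25% → $6.70
Acetaminophen (200 ct) $15.73: OTC medicine → 0% + 0% county = 0% → $0.00
Greeting card $4.67: all other goods → 3.75% + 2.75% county = 6.5% → $0.30
Cough syrup $8.21: OTC medicine → 0% + 0% county = 0% → $0.00
Kite $19.05: toys → 9.75% + 0% county = 9.75% → $1.86
Total tax = $0.69 + $6.70 + $0.30 + $1.86 = $9.55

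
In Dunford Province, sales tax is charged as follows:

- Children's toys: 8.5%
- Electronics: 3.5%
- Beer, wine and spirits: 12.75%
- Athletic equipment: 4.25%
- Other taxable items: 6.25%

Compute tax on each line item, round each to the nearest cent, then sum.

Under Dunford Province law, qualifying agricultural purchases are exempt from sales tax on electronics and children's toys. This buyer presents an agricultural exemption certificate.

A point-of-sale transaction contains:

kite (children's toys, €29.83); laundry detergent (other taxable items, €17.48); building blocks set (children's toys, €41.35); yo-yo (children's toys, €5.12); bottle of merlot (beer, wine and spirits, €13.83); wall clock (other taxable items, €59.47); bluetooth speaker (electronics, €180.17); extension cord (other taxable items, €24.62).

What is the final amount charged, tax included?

€379.98

Kite €29.83: children's toys, buyer-exempt → 0% → €0.00
Laundry detergent €17.48: other taxable items → 6.25% → €1.09
Building blocks set €41.35: children's toys, buyer-exempt → 0% → €0.00
Yo-yo €5.12: children's toys, buyer-exempt → 0% → €0.00
Bottle of merlot €13.83: beer, wine and spirits → 12.75% → €1.76
Wall clock €59.47: other taxable items → 6.25% → €3.72
Bluetooth speaker €180.17: electronics, buyer-exempt → 0% → €0.00
Extension cord €24.62: other taxable items → 6.25% → €1.54
Subtotal = €371.87; tax = €8.11; total due = €379.98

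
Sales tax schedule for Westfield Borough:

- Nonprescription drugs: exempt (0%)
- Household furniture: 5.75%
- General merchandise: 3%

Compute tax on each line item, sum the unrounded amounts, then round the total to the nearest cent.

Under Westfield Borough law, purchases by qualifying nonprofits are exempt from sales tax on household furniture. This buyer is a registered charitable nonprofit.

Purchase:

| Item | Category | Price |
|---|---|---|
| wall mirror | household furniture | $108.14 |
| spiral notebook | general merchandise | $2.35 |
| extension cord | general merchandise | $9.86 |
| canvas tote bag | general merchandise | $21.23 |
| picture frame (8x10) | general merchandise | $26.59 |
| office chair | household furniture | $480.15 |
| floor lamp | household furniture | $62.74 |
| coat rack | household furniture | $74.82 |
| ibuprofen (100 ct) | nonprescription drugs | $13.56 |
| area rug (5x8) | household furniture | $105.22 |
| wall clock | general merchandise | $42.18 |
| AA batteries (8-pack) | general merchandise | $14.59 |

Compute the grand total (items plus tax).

Wall mirror $108.14: household furniture, buyer-exempt → 0% → $0.00
Spiral notebook $2.35: general merchandise → 3% → $0.0705
Extension cord $9.86: general merchandise → 3% → $0.2958
Canvas tote bag $21.23: general merchandise → 3% → $0.6369
Picture frame (8x10) $26.59: general merchandise → 3% → $0.7977
Office chair $480.15: household furniture, buyer-exempt → 0% → $0.00
Floor lamp $62.74: household furniture, buyer-exempt → 0% → $0.00
Coat rack $74.82: household furniture, buyer-exempt → 0% → $0.00
Ibuprofen (100 ct) $13.56: nonprescription drugs → 0% → $0.00
Area rug (5x8) $105.22: household furniture, buyer-exempt → 0% → $0.00
Wall clock $42.18: general merchandise → 3% → $1.2654
AA batteries (8-pack) $14.59: general merchandise → 3% → $0.4377
Subtotal = $961.43; unrounded tax = $3.504 → $3.50; total due = $964.93

$964.93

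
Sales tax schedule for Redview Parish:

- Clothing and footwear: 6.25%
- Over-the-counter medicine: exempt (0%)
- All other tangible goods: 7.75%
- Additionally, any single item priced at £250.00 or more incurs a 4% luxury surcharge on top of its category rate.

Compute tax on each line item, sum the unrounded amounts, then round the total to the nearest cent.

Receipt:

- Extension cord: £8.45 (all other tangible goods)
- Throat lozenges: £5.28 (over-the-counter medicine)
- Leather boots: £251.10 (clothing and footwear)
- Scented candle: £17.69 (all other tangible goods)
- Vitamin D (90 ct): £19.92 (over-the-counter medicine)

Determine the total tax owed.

£27.76

Extension cord £8.45: all other tangible goods → 7.75% → £0.654875
Throat lozenges £5.28: over-the-counter medicine → 0% → £0.00
Leather boots £251.10: clothing and footwear → 6.25% + 4% surcharge = 10.25% → £25.73775
Scented candle £17.69: all other tangible goods → 7.75% → £1.370975
Vitamin D (90 ct) £19.92: over-the-counter medicine → 0% → £0.00
Unrounded tax sum = £27.7636 → £27.76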